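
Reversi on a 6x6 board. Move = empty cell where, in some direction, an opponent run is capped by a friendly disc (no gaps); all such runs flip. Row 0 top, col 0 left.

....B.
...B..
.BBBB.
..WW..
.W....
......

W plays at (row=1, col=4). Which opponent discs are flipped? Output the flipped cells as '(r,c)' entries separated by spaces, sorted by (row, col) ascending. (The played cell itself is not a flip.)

Answer: (2,3)

Derivation:
Dir NW: first cell '.' (not opp) -> no flip
Dir N: opp run (0,4), next=edge -> no flip
Dir NE: first cell '.' (not opp) -> no flip
Dir W: opp run (1,3), next='.' -> no flip
Dir E: first cell '.' (not opp) -> no flip
Dir SW: opp run (2,3) capped by W -> flip
Dir S: opp run (2,4), next='.' -> no flip
Dir SE: first cell '.' (not opp) -> no flip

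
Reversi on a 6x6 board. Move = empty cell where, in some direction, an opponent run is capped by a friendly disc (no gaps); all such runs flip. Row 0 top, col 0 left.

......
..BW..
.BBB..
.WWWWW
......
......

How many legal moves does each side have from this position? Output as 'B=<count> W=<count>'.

Answer: B=9 W=5

Derivation:
-- B to move --
(0,2): no bracket -> illegal
(0,3): flips 1 -> legal
(0,4): flips 1 -> legal
(1,4): flips 1 -> legal
(2,0): no bracket -> illegal
(2,4): no bracket -> illegal
(2,5): no bracket -> illegal
(3,0): no bracket -> illegal
(4,0): flips 1 -> legal
(4,1): flips 2 -> legal
(4,2): flips 1 -> legal
(4,3): flips 2 -> legal
(4,4): flips 1 -> legal
(4,5): flips 1 -> legal
B mobility = 9
-- W to move --
(0,1): flips 2 -> legal
(0,2): flips 2 -> legal
(0,3): no bracket -> illegal
(1,0): flips 1 -> legal
(1,1): flips 3 -> legal
(1,4): flips 1 -> legal
(2,0): no bracket -> illegal
(2,4): no bracket -> illegal
(3,0): no bracket -> illegal
W mobility = 5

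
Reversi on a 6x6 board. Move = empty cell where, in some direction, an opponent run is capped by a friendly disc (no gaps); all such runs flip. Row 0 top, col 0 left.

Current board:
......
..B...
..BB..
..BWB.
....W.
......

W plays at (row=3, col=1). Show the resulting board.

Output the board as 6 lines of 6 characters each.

Place W at (3,1); scan 8 dirs for brackets.
Dir NW: first cell '.' (not opp) -> no flip
Dir N: first cell '.' (not opp) -> no flip
Dir NE: opp run (2,2), next='.' -> no flip
Dir W: first cell '.' (not opp) -> no flip
Dir E: opp run (3,2) capped by W -> flip
Dir SW: first cell '.' (not opp) -> no flip
Dir S: first cell '.' (not opp) -> no flip
Dir SE: first cell '.' (not opp) -> no flip
All flips: (3,2)

Answer: ......
..B...
..BB..
.WWWB.
....W.
......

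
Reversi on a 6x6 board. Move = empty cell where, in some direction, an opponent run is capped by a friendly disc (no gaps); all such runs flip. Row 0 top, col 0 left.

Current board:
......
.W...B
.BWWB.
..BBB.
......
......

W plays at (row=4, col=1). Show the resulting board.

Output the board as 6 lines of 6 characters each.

Place W at (4,1); scan 8 dirs for brackets.
Dir NW: first cell '.' (not opp) -> no flip
Dir N: first cell '.' (not opp) -> no flip
Dir NE: opp run (3,2) capped by W -> flip
Dir W: first cell '.' (not opp) -> no flip
Dir E: first cell '.' (not opp) -> no flip
Dir SW: first cell '.' (not opp) -> no flip
Dir S: first cell '.' (not opp) -> no flip
Dir SE: first cell '.' (not opp) -> no flip
All flips: (3,2)

Answer: ......
.W...B
.BWWB.
..WBB.
.W....
......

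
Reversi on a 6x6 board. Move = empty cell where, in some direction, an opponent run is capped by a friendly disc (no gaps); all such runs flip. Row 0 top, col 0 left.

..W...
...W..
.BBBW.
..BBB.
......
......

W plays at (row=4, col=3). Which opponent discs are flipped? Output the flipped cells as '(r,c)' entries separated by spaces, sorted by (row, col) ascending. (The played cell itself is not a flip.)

Answer: (2,3) (3,3)

Derivation:
Dir NW: opp run (3,2) (2,1), next='.' -> no flip
Dir N: opp run (3,3) (2,3) capped by W -> flip
Dir NE: opp run (3,4), next='.' -> no flip
Dir W: first cell '.' (not opp) -> no flip
Dir E: first cell '.' (not opp) -> no flip
Dir SW: first cell '.' (not opp) -> no flip
Dir S: first cell '.' (not opp) -> no flip
Dir SE: first cell '.' (not opp) -> no flip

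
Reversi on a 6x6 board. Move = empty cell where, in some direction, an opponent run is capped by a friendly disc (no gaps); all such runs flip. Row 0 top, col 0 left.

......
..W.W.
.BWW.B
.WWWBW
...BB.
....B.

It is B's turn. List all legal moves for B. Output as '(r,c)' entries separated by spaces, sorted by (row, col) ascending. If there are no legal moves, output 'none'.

Answer: (0,1) (0,3) (1,1) (1,3) (2,4) (3,0) (4,1) (4,5)

Derivation:
(0,1): flips 2 -> legal
(0,2): no bracket -> illegal
(0,3): flips 2 -> legal
(0,4): no bracket -> illegal
(0,5): no bracket -> illegal
(1,1): flips 2 -> legal
(1,3): flips 2 -> legal
(1,5): no bracket -> illegal
(2,0): no bracket -> illegal
(2,4): flips 2 -> legal
(3,0): flips 3 -> legal
(4,0): no bracket -> illegal
(4,1): flips 1 -> legal
(4,2): no bracket -> illegal
(4,5): flips 1 -> legal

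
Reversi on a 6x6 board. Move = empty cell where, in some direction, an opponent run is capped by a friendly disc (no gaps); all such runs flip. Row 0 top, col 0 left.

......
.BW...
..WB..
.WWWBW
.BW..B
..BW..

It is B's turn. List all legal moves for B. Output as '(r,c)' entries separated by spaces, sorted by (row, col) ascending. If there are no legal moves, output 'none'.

Answer: (0,1) (0,2) (1,3) (2,1) (2,5) (3,0) (4,3) (4,4) (5,4)

Derivation:
(0,1): flips 1 -> legal
(0,2): flips 4 -> legal
(0,3): no bracket -> illegal
(1,3): flips 1 -> legal
(2,0): no bracket -> illegal
(2,1): flips 2 -> legal
(2,4): no bracket -> illegal
(2,5): flips 1 -> legal
(3,0): flips 3 -> legal
(4,0): no bracket -> illegal
(4,3): flips 2 -> legal
(4,4): flips 2 -> legal
(5,1): no bracket -> illegal
(5,4): flips 1 -> legal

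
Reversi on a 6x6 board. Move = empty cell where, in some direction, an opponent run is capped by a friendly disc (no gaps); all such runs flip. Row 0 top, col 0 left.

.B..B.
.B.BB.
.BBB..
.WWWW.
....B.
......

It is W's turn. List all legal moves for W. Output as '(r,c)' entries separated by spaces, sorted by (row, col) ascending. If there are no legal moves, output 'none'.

Answer: (0,0) (0,3) (0,5) (1,0) (1,2) (5,4) (5,5)

Derivation:
(0,0): flips 2 -> legal
(0,2): no bracket -> illegal
(0,3): flips 2 -> legal
(0,5): flips 2 -> legal
(1,0): flips 1 -> legal
(1,2): flips 2 -> legal
(1,5): no bracket -> illegal
(2,0): no bracket -> illegal
(2,4): no bracket -> illegal
(2,5): no bracket -> illegal
(3,0): no bracket -> illegal
(3,5): no bracket -> illegal
(4,3): no bracket -> illegal
(4,5): no bracket -> illegal
(5,3): no bracket -> illegal
(5,4): flips 1 -> legal
(5,5): flips 1 -> legal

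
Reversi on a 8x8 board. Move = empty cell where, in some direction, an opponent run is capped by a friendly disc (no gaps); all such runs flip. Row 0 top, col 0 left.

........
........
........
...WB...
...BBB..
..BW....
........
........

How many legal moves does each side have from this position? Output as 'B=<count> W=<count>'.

-- B to move --
(2,2): flips 1 -> legal
(2,3): flips 1 -> legal
(2,4): no bracket -> illegal
(3,2): flips 1 -> legal
(4,2): no bracket -> illegal
(5,4): flips 1 -> legal
(6,2): flips 1 -> legal
(6,3): flips 1 -> legal
(6,4): no bracket -> illegal
B mobility = 6
-- W to move --
(2,3): no bracket -> illegal
(2,4): no bracket -> illegal
(2,5): no bracket -> illegal
(3,2): no bracket -> illegal
(3,5): flips 2 -> legal
(3,6): no bracket -> illegal
(4,1): no bracket -> illegal
(4,2): no bracket -> illegal
(4,6): no bracket -> illegal
(5,1): flips 1 -> legal
(5,4): no bracket -> illegal
(5,5): flips 1 -> legal
(5,6): no bracket -> illegal
(6,1): no bracket -> illegal
(6,2): no bracket -> illegal
(6,3): no bracket -> illegal
W mobility = 3

Answer: B=6 W=3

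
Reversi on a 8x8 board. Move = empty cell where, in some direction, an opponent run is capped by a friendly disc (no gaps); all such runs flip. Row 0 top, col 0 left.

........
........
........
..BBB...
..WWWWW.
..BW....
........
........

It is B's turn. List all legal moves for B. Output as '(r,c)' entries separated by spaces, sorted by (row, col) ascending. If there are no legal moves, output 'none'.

(3,1): no bracket -> illegal
(3,5): no bracket -> illegal
(3,6): no bracket -> illegal
(3,7): no bracket -> illegal
(4,1): no bracket -> illegal
(4,7): no bracket -> illegal
(5,1): flips 1 -> legal
(5,4): flips 3 -> legal
(5,5): flips 1 -> legal
(5,6): flips 1 -> legal
(5,7): no bracket -> illegal
(6,2): no bracket -> illegal
(6,3): flips 2 -> legal
(6,4): no bracket -> illegal

Answer: (5,1) (5,4) (5,5) (5,6) (6,3)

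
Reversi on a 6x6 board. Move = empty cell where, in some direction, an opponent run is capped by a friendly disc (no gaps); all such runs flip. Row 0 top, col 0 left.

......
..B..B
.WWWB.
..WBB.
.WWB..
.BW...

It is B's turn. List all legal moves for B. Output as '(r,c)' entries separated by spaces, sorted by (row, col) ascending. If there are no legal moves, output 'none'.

(1,0): flips 2 -> legal
(1,1): flips 1 -> legal
(1,3): flips 1 -> legal
(1,4): no bracket -> illegal
(2,0): flips 3 -> legal
(3,0): flips 1 -> legal
(3,1): flips 2 -> legal
(4,0): flips 2 -> legal
(5,0): no bracket -> illegal
(5,3): flips 1 -> legal

Answer: (1,0) (1,1) (1,3) (2,0) (3,0) (3,1) (4,0) (5,3)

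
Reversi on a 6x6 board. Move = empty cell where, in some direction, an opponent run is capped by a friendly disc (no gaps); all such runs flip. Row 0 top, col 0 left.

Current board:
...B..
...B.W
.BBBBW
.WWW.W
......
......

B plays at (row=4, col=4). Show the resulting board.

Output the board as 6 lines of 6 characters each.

Answer: ...B..
...B.W
.BBBBW
.WWB.W
....B.
......

Derivation:
Place B at (4,4); scan 8 dirs for brackets.
Dir NW: opp run (3,3) capped by B -> flip
Dir N: first cell '.' (not opp) -> no flip
Dir NE: opp run (3,5), next=edge -> no flip
Dir W: first cell '.' (not opp) -> no flip
Dir E: first cell '.' (not opp) -> no flip
Dir SW: first cell '.' (not opp) -> no flip
Dir S: first cell '.' (not opp) -> no flip
Dir SE: first cell '.' (not opp) -> no flip
All flips: (3,3)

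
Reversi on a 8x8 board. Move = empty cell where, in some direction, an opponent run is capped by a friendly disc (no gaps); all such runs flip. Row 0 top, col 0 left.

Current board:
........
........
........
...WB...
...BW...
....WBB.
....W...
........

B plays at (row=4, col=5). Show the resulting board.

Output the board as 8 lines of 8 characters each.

Place B at (4,5); scan 8 dirs for brackets.
Dir NW: first cell 'B' (not opp) -> no flip
Dir N: first cell '.' (not opp) -> no flip
Dir NE: first cell '.' (not opp) -> no flip
Dir W: opp run (4,4) capped by B -> flip
Dir E: first cell '.' (not opp) -> no flip
Dir SW: opp run (5,4), next='.' -> no flip
Dir S: first cell 'B' (not opp) -> no flip
Dir SE: first cell 'B' (not opp) -> no flip
All flips: (4,4)

Answer: ........
........
........
...WB...
...BBB..
....WBB.
....W...
........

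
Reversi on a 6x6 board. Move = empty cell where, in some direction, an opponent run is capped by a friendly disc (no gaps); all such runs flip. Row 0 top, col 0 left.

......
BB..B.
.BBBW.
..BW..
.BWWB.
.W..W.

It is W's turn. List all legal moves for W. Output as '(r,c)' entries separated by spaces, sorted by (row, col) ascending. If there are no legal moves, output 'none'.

Answer: (0,0) (0,4) (1,2) (1,3) (2,0) (3,1) (3,4) (4,0) (4,5) (5,5)

Derivation:
(0,0): flips 2 -> legal
(0,1): no bracket -> illegal
(0,2): no bracket -> illegal
(0,3): no bracket -> illegal
(0,4): flips 1 -> legal
(0,5): no bracket -> illegal
(1,2): flips 2 -> legal
(1,3): flips 1 -> legal
(1,5): no bracket -> illegal
(2,0): flips 3 -> legal
(2,5): no bracket -> illegal
(3,0): no bracket -> illegal
(3,1): flips 2 -> legal
(3,4): flips 1 -> legal
(3,5): no bracket -> illegal
(4,0): flips 1 -> legal
(4,5): flips 1 -> legal
(5,0): no bracket -> illegal
(5,2): no bracket -> illegal
(5,3): no bracket -> illegal
(5,5): flips 1 -> legal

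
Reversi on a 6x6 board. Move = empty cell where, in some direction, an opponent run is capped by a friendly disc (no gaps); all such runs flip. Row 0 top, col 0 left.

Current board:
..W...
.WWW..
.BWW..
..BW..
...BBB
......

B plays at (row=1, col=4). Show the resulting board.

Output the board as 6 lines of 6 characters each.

Answer: ..W...
.WWWB.
.BWB..
..BW..
...BBB
......

Derivation:
Place B at (1,4); scan 8 dirs for brackets.
Dir NW: first cell '.' (not opp) -> no flip
Dir N: first cell '.' (not opp) -> no flip
Dir NE: first cell '.' (not opp) -> no flip
Dir W: opp run (1,3) (1,2) (1,1), next='.' -> no flip
Dir E: first cell '.' (not opp) -> no flip
Dir SW: opp run (2,3) capped by B -> flip
Dir S: first cell '.' (not opp) -> no flip
Dir SE: first cell '.' (not opp) -> no flip
All flips: (2,3)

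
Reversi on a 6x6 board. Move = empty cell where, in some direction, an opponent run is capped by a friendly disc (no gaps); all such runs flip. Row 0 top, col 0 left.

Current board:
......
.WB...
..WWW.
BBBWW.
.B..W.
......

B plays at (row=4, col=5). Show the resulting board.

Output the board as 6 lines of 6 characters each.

Place B at (4,5); scan 8 dirs for brackets.
Dir NW: opp run (3,4) (2,3) capped by B -> flip
Dir N: first cell '.' (not opp) -> no flip
Dir NE: edge -> no flip
Dir W: opp run (4,4), next='.' -> no flip
Dir E: edge -> no flip
Dir SW: first cell '.' (not opp) -> no flip
Dir S: first cell '.' (not opp) -> no flip
Dir SE: edge -> no flip
All flips: (2,3) (3,4)

Answer: ......
.WB...
..WBW.
BBBWB.
.B..WB
......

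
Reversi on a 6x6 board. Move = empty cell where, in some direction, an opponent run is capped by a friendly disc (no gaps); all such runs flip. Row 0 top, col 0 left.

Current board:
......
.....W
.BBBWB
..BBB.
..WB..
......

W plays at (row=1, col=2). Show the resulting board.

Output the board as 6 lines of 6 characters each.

Answer: ......
..W..W
.BWBWB
..WBB.
..WB..
......

Derivation:
Place W at (1,2); scan 8 dirs for brackets.
Dir NW: first cell '.' (not opp) -> no flip
Dir N: first cell '.' (not opp) -> no flip
Dir NE: first cell '.' (not opp) -> no flip
Dir W: first cell '.' (not opp) -> no flip
Dir E: first cell '.' (not opp) -> no flip
Dir SW: opp run (2,1), next='.' -> no flip
Dir S: opp run (2,2) (3,2) capped by W -> flip
Dir SE: opp run (2,3) (3,4), next='.' -> no flip
All flips: (2,2) (3,2)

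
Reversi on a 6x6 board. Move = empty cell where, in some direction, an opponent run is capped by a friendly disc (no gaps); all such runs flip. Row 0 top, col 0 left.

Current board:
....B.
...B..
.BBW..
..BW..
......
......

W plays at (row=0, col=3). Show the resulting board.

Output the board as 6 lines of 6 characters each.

Place W at (0,3); scan 8 dirs for brackets.
Dir NW: edge -> no flip
Dir N: edge -> no flip
Dir NE: edge -> no flip
Dir W: first cell '.' (not opp) -> no flip
Dir E: opp run (0,4), next='.' -> no flip
Dir SW: first cell '.' (not opp) -> no flip
Dir S: opp run (1,3) capped by W -> flip
Dir SE: first cell '.' (not opp) -> no flip
All flips: (1,3)

Answer: ...WB.
...W..
.BBW..
..BW..
......
......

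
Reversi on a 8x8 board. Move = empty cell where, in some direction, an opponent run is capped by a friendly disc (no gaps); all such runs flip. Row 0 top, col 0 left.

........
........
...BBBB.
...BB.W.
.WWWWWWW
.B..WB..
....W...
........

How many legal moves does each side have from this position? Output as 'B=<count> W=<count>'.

-- B to move --
(2,7): no bracket -> illegal
(3,0): no bracket -> illegal
(3,1): flips 1 -> legal
(3,2): no bracket -> illegal
(3,5): flips 1 -> legal
(3,7): flips 1 -> legal
(4,0): no bracket -> illegal
(5,0): no bracket -> illegal
(5,2): flips 1 -> legal
(5,3): flips 2 -> legal
(5,6): flips 3 -> legal
(5,7): no bracket -> illegal
(6,3): no bracket -> illegal
(6,5): no bracket -> illegal
(7,3): flips 1 -> legal
(7,4): flips 3 -> legal
(7,5): no bracket -> illegal
B mobility = 8
-- W to move --
(1,2): flips 2 -> legal
(1,3): flips 2 -> legal
(1,4): flips 3 -> legal
(1,5): flips 2 -> legal
(1,6): flips 3 -> legal
(1,7): no bracket -> illegal
(2,2): flips 1 -> legal
(2,7): no bracket -> illegal
(3,2): no bracket -> illegal
(3,5): no bracket -> illegal
(3,7): no bracket -> illegal
(4,0): no bracket -> illegal
(5,0): no bracket -> illegal
(5,2): no bracket -> illegal
(5,6): flips 1 -> legal
(6,0): flips 1 -> legal
(6,1): flips 1 -> legal
(6,2): no bracket -> illegal
(6,5): flips 1 -> legal
(6,6): flips 1 -> legal
W mobility = 11

Answer: B=8 W=11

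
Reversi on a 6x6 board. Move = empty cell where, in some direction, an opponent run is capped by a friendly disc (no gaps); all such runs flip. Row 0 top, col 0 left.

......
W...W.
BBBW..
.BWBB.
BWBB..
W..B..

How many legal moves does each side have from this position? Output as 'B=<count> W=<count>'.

-- B to move --
(0,0): flips 1 -> legal
(0,1): no bracket -> illegal
(0,3): no bracket -> illegal
(0,4): no bracket -> illegal
(0,5): no bracket -> illegal
(1,1): no bracket -> illegal
(1,2): flips 1 -> legal
(1,3): flips 1 -> legal
(1,5): no bracket -> illegal
(2,4): flips 1 -> legal
(2,5): no bracket -> illegal
(3,0): no bracket -> illegal
(5,1): flips 1 -> legal
(5,2): no bracket -> illegal
B mobility = 5
-- W to move --
(1,1): flips 2 -> legal
(1,2): flips 1 -> legal
(1,3): no bracket -> illegal
(2,4): no bracket -> illegal
(2,5): no bracket -> illegal
(3,0): flips 3 -> legal
(3,5): flips 2 -> legal
(4,4): flips 2 -> legal
(4,5): flips 1 -> legal
(5,1): no bracket -> illegal
(5,2): flips 1 -> legal
(5,4): flips 1 -> legal
W mobility = 8

Answer: B=5 W=8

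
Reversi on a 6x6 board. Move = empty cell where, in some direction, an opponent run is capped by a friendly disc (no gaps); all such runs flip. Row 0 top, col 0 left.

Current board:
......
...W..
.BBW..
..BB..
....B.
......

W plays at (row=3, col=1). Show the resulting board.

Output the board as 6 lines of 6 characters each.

Place W at (3,1); scan 8 dirs for brackets.
Dir NW: first cell '.' (not opp) -> no flip
Dir N: opp run (2,1), next='.' -> no flip
Dir NE: opp run (2,2) capped by W -> flip
Dir W: first cell '.' (not opp) -> no flip
Dir E: opp run (3,2) (3,3), next='.' -> no flip
Dir SW: first cell '.' (not opp) -> no flip
Dir S: first cell '.' (not opp) -> no flip
Dir SE: first cell '.' (not opp) -> no flip
All flips: (2,2)

Answer: ......
...W..
.BWW..
.WBB..
....B.
......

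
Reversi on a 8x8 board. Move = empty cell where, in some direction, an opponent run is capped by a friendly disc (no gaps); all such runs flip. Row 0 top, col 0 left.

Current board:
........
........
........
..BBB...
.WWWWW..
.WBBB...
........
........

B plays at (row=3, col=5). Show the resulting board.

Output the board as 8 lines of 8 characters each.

Place B at (3,5); scan 8 dirs for brackets.
Dir NW: first cell '.' (not opp) -> no flip
Dir N: first cell '.' (not opp) -> no flip
Dir NE: first cell '.' (not opp) -> no flip
Dir W: first cell 'B' (not opp) -> no flip
Dir E: first cell '.' (not opp) -> no flip
Dir SW: opp run (4,4) capped by B -> flip
Dir S: opp run (4,5), next='.' -> no flip
Dir SE: first cell '.' (not opp) -> no flip
All flips: (4,4)

Answer: ........
........
........
..BBBB..
.WWWBW..
.WBBB...
........
........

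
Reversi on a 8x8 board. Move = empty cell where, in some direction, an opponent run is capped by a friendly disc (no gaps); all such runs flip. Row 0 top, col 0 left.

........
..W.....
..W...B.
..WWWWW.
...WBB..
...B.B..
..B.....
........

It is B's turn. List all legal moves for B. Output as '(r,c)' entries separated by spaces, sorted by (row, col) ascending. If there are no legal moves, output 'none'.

Answer: (1,1) (2,3) (2,4) (2,5) (2,7) (4,2) (4,6)

Derivation:
(0,1): no bracket -> illegal
(0,2): no bracket -> illegal
(0,3): no bracket -> illegal
(1,1): flips 2 -> legal
(1,3): no bracket -> illegal
(2,1): no bracket -> illegal
(2,3): flips 3 -> legal
(2,4): flips 1 -> legal
(2,5): flips 1 -> legal
(2,7): flips 1 -> legal
(3,1): no bracket -> illegal
(3,7): no bracket -> illegal
(4,1): no bracket -> illegal
(4,2): flips 1 -> legal
(4,6): flips 1 -> legal
(4,7): no bracket -> illegal
(5,2): no bracket -> illegal
(5,4): no bracket -> illegal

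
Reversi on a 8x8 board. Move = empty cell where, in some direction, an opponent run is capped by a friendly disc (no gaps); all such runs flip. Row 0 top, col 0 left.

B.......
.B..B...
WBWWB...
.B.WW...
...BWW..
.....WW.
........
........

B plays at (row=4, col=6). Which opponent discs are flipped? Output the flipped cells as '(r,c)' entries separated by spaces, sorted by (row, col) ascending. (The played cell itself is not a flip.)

Answer: (4,4) (4,5)

Derivation:
Dir NW: first cell '.' (not opp) -> no flip
Dir N: first cell '.' (not opp) -> no flip
Dir NE: first cell '.' (not opp) -> no flip
Dir W: opp run (4,5) (4,4) capped by B -> flip
Dir E: first cell '.' (not opp) -> no flip
Dir SW: opp run (5,5), next='.' -> no flip
Dir S: opp run (5,6), next='.' -> no flip
Dir SE: first cell '.' (not opp) -> no flip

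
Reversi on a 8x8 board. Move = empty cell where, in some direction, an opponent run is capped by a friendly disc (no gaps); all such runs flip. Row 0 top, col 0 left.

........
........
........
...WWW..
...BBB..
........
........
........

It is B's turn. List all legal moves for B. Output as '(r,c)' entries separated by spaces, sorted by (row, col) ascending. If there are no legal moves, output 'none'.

Answer: (2,2) (2,3) (2,4) (2,5) (2,6)

Derivation:
(2,2): flips 1 -> legal
(2,3): flips 2 -> legal
(2,4): flips 1 -> legal
(2,5): flips 2 -> legal
(2,6): flips 1 -> legal
(3,2): no bracket -> illegal
(3,6): no bracket -> illegal
(4,2): no bracket -> illegal
(4,6): no bracket -> illegal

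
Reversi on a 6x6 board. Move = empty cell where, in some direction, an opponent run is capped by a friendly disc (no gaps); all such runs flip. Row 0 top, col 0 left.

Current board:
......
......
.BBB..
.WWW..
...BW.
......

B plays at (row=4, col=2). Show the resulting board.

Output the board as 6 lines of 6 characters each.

Answer: ......
......
.BBB..
.WBW..
..BBW.
......

Derivation:
Place B at (4,2); scan 8 dirs for brackets.
Dir NW: opp run (3,1), next='.' -> no flip
Dir N: opp run (3,2) capped by B -> flip
Dir NE: opp run (3,3), next='.' -> no flip
Dir W: first cell '.' (not opp) -> no flip
Dir E: first cell 'B' (not opp) -> no flip
Dir SW: first cell '.' (not opp) -> no flip
Dir S: first cell '.' (not opp) -> no flip
Dir SE: first cell '.' (not opp) -> no flip
All flips: (3,2)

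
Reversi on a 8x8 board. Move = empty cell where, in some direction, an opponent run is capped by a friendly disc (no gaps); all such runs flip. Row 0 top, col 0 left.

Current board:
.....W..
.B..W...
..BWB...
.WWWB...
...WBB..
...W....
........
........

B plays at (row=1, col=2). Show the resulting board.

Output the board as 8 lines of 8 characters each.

Answer: .....W..
.BB.W...
..BBB...
.WWWB...
...WBB..
...W....
........
........

Derivation:
Place B at (1,2); scan 8 dirs for brackets.
Dir NW: first cell '.' (not opp) -> no flip
Dir N: first cell '.' (not opp) -> no flip
Dir NE: first cell '.' (not opp) -> no flip
Dir W: first cell 'B' (not opp) -> no flip
Dir E: first cell '.' (not opp) -> no flip
Dir SW: first cell '.' (not opp) -> no flip
Dir S: first cell 'B' (not opp) -> no flip
Dir SE: opp run (2,3) capped by B -> flip
All flips: (2,3)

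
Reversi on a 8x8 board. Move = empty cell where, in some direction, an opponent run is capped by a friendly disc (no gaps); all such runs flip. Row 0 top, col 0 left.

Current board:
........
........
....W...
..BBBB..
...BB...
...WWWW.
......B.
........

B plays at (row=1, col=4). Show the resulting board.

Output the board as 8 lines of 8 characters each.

Answer: ........
....B...
....B...
..BBBB..
...BB...
...WWWW.
......B.
........

Derivation:
Place B at (1,4); scan 8 dirs for brackets.
Dir NW: first cell '.' (not opp) -> no flip
Dir N: first cell '.' (not opp) -> no flip
Dir NE: first cell '.' (not opp) -> no flip
Dir W: first cell '.' (not opp) -> no flip
Dir E: first cell '.' (not opp) -> no flip
Dir SW: first cell '.' (not opp) -> no flip
Dir S: opp run (2,4) capped by B -> flip
Dir SE: first cell '.' (not opp) -> no flip
All flips: (2,4)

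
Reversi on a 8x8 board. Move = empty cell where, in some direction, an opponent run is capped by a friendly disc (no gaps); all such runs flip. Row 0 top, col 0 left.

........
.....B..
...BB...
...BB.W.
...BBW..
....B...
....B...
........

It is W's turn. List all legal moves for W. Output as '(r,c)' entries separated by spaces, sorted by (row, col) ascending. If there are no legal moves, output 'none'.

(0,4): no bracket -> illegal
(0,5): no bracket -> illegal
(0,6): no bracket -> illegal
(1,2): flips 2 -> legal
(1,3): no bracket -> illegal
(1,4): no bracket -> illegal
(1,6): no bracket -> illegal
(2,2): no bracket -> illegal
(2,5): no bracket -> illegal
(2,6): no bracket -> illegal
(3,2): no bracket -> illegal
(3,5): no bracket -> illegal
(4,2): flips 2 -> legal
(5,2): no bracket -> illegal
(5,3): no bracket -> illegal
(5,5): no bracket -> illegal
(6,3): flips 1 -> legal
(6,5): no bracket -> illegal
(7,3): no bracket -> illegal
(7,4): no bracket -> illegal
(7,5): no bracket -> illegal

Answer: (1,2) (4,2) (6,3)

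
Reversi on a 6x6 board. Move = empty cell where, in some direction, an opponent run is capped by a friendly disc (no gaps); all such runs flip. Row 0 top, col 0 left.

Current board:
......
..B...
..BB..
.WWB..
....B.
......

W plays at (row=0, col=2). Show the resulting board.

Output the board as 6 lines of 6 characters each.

Answer: ..W...
..W...
..WB..
.WWB..
....B.
......

Derivation:
Place W at (0,2); scan 8 dirs for brackets.
Dir NW: edge -> no flip
Dir N: edge -> no flip
Dir NE: edge -> no flip
Dir W: first cell '.' (not opp) -> no flip
Dir E: first cell '.' (not opp) -> no flip
Dir SW: first cell '.' (not opp) -> no flip
Dir S: opp run (1,2) (2,2) capped by W -> flip
Dir SE: first cell '.' (not opp) -> no flip
All flips: (1,2) (2,2)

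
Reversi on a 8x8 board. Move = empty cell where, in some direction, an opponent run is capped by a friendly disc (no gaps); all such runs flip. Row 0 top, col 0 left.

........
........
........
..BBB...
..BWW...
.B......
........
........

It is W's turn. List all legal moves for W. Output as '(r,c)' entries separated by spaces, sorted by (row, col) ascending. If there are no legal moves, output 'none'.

Answer: (2,1) (2,2) (2,3) (2,4) (2,5) (4,1)

Derivation:
(2,1): flips 1 -> legal
(2,2): flips 1 -> legal
(2,3): flips 1 -> legal
(2,4): flips 1 -> legal
(2,5): flips 1 -> legal
(3,1): no bracket -> illegal
(3,5): no bracket -> illegal
(4,0): no bracket -> illegal
(4,1): flips 1 -> legal
(4,5): no bracket -> illegal
(5,0): no bracket -> illegal
(5,2): no bracket -> illegal
(5,3): no bracket -> illegal
(6,0): no bracket -> illegal
(6,1): no bracket -> illegal
(6,2): no bracket -> illegal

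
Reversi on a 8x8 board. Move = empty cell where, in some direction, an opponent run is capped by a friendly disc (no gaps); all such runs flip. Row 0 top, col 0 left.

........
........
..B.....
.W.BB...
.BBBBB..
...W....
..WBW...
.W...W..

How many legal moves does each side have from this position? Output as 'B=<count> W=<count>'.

Answer: B=5 W=5

Derivation:
-- B to move --
(2,0): flips 1 -> legal
(2,1): flips 1 -> legal
(3,0): no bracket -> illegal
(3,2): no bracket -> illegal
(4,0): flips 1 -> legal
(5,1): no bracket -> illegal
(5,2): no bracket -> illegal
(5,4): no bracket -> illegal
(5,5): no bracket -> illegal
(6,0): no bracket -> illegal
(6,1): flips 1 -> legal
(6,5): flips 1 -> legal
(6,6): no bracket -> illegal
(7,0): no bracket -> illegal
(7,2): no bracket -> illegal
(7,3): no bracket -> illegal
(7,4): no bracket -> illegal
(7,6): no bracket -> illegal
B mobility = 5
-- W to move --
(1,1): no bracket -> illegal
(1,2): no bracket -> illegal
(1,3): flips 1 -> legal
(2,1): no bracket -> illegal
(2,3): flips 2 -> legal
(2,4): no bracket -> illegal
(2,5): no bracket -> illegal
(3,0): no bracket -> illegal
(3,2): no bracket -> illegal
(3,5): flips 1 -> legal
(3,6): no bracket -> illegal
(4,0): no bracket -> illegal
(4,6): no bracket -> illegal
(5,0): no bracket -> illegal
(5,1): flips 1 -> legal
(5,2): no bracket -> illegal
(5,4): no bracket -> illegal
(5,5): no bracket -> illegal
(5,6): no bracket -> illegal
(7,2): no bracket -> illegal
(7,3): flips 1 -> legal
(7,4): no bracket -> illegal
W mobility = 5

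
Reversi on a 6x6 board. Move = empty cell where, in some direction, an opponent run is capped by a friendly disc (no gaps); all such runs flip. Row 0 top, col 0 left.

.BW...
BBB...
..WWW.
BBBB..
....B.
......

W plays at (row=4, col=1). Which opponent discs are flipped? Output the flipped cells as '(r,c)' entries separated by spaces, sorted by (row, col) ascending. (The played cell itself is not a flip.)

Answer: (3,2)

Derivation:
Dir NW: opp run (3,0), next=edge -> no flip
Dir N: opp run (3,1), next='.' -> no flip
Dir NE: opp run (3,2) capped by W -> flip
Dir W: first cell '.' (not opp) -> no flip
Dir E: first cell '.' (not opp) -> no flip
Dir SW: first cell '.' (not opp) -> no flip
Dir S: first cell '.' (not opp) -> no flip
Dir SE: first cell '.' (not opp) -> no flip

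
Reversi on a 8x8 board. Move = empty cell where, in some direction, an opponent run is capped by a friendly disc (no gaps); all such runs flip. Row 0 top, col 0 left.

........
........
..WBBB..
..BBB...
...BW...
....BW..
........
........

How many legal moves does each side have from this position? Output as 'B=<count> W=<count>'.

Answer: B=6 W=5

Derivation:
-- B to move --
(1,1): flips 1 -> legal
(1,2): flips 1 -> legal
(1,3): no bracket -> illegal
(2,1): flips 1 -> legal
(3,1): no bracket -> illegal
(3,5): no bracket -> illegal
(4,5): flips 1 -> legal
(4,6): no bracket -> illegal
(5,3): no bracket -> illegal
(5,6): flips 1 -> legal
(6,4): no bracket -> illegal
(6,5): no bracket -> illegal
(6,6): flips 2 -> legal
B mobility = 6
-- W to move --
(1,2): no bracket -> illegal
(1,3): no bracket -> illegal
(1,4): flips 2 -> legal
(1,5): no bracket -> illegal
(1,6): no bracket -> illegal
(2,1): no bracket -> illegal
(2,6): flips 3 -> legal
(3,1): no bracket -> illegal
(3,5): no bracket -> illegal
(3,6): no bracket -> illegal
(4,1): no bracket -> illegal
(4,2): flips 2 -> legal
(4,5): no bracket -> illegal
(5,2): no bracket -> illegal
(5,3): flips 1 -> legal
(6,3): no bracket -> illegal
(6,4): flips 1 -> legal
(6,5): no bracket -> illegal
W mobility = 5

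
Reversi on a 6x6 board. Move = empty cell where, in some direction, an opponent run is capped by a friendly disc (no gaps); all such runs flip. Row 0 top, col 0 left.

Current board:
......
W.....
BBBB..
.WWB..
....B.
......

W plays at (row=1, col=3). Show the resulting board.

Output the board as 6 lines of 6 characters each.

Answer: ......
W..W..
BBWB..
.WWB..
....B.
......

Derivation:
Place W at (1,3); scan 8 dirs for brackets.
Dir NW: first cell '.' (not opp) -> no flip
Dir N: first cell '.' (not opp) -> no flip
Dir NE: first cell '.' (not opp) -> no flip
Dir W: first cell '.' (not opp) -> no flip
Dir E: first cell '.' (not opp) -> no flip
Dir SW: opp run (2,2) capped by W -> flip
Dir S: opp run (2,3) (3,3), next='.' -> no flip
Dir SE: first cell '.' (not opp) -> no flip
All flips: (2,2)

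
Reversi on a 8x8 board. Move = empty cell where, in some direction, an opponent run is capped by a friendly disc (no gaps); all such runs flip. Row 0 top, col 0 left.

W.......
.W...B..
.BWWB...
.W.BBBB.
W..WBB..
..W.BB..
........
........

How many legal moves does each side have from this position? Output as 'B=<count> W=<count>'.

-- B to move --
(0,1): flips 1 -> legal
(0,2): no bracket -> illegal
(1,0): no bracket -> illegal
(1,2): flips 1 -> legal
(1,3): flips 1 -> legal
(1,4): no bracket -> illegal
(2,0): no bracket -> illegal
(3,0): no bracket -> illegal
(3,2): flips 1 -> legal
(4,1): flips 1 -> legal
(4,2): flips 1 -> legal
(5,0): no bracket -> illegal
(5,1): no bracket -> illegal
(5,3): flips 1 -> legal
(6,1): flips 2 -> legal
(6,2): no bracket -> illegal
(6,3): no bracket -> illegal
B mobility = 8
-- W to move --
(0,4): no bracket -> illegal
(0,5): no bracket -> illegal
(0,6): no bracket -> illegal
(1,0): no bracket -> illegal
(1,2): no bracket -> illegal
(1,3): no bracket -> illegal
(1,4): no bracket -> illegal
(1,6): no bracket -> illegal
(2,0): flips 1 -> legal
(2,5): flips 2 -> legal
(2,6): no bracket -> illegal
(2,7): no bracket -> illegal
(3,0): no bracket -> illegal
(3,2): no bracket -> illegal
(3,7): no bracket -> illegal
(4,2): no bracket -> illegal
(4,6): flips 2 -> legal
(4,7): no bracket -> illegal
(5,3): no bracket -> illegal
(5,6): flips 2 -> legal
(6,3): no bracket -> illegal
(6,4): no bracket -> illegal
(6,5): flips 1 -> legal
(6,6): flips 3 -> legal
W mobility = 6

Answer: B=8 W=6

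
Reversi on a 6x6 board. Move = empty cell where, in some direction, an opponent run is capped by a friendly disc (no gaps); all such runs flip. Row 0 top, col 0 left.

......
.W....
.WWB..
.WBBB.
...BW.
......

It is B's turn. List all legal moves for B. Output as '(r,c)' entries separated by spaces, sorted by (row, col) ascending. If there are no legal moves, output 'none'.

Answer: (0,0) (1,0) (1,2) (2,0) (3,0) (4,5) (5,4) (5,5)

Derivation:
(0,0): flips 2 -> legal
(0,1): no bracket -> illegal
(0,2): no bracket -> illegal
(1,0): flips 1 -> legal
(1,2): flips 1 -> legal
(1,3): no bracket -> illegal
(2,0): flips 2 -> legal
(3,0): flips 1 -> legal
(3,5): no bracket -> illegal
(4,0): no bracket -> illegal
(4,1): no bracket -> illegal
(4,2): no bracket -> illegal
(4,5): flips 1 -> legal
(5,3): no bracket -> illegal
(5,4): flips 1 -> legal
(5,5): flips 1 -> legal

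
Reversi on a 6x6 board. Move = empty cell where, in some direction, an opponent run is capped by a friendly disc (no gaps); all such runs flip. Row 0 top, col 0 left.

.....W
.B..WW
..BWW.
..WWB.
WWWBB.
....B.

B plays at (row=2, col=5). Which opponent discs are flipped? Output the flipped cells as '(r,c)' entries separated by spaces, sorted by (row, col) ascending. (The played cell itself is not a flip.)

Answer: (2,3) (2,4)

Derivation:
Dir NW: opp run (1,4), next='.' -> no flip
Dir N: opp run (1,5) (0,5), next=edge -> no flip
Dir NE: edge -> no flip
Dir W: opp run (2,4) (2,3) capped by B -> flip
Dir E: edge -> no flip
Dir SW: first cell 'B' (not opp) -> no flip
Dir S: first cell '.' (not opp) -> no flip
Dir SE: edge -> no flip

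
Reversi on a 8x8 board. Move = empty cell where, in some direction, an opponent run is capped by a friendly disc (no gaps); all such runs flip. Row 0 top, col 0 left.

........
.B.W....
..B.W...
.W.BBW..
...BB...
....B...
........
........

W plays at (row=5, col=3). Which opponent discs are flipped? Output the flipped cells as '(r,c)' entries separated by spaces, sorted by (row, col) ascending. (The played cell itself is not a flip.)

Answer: (4,4)

Derivation:
Dir NW: first cell '.' (not opp) -> no flip
Dir N: opp run (4,3) (3,3), next='.' -> no flip
Dir NE: opp run (4,4) capped by W -> flip
Dir W: first cell '.' (not opp) -> no flip
Dir E: opp run (5,4), next='.' -> no flip
Dir SW: first cell '.' (not opp) -> no flip
Dir S: first cell '.' (not opp) -> no flip
Dir SE: first cell '.' (not opp) -> no flip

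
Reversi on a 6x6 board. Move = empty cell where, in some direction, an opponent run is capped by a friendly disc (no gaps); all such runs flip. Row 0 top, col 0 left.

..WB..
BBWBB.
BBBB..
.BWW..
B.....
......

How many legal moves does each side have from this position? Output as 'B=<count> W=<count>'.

Answer: B=6 W=7

Derivation:
-- B to move --
(0,1): flips 2 -> legal
(2,4): no bracket -> illegal
(3,4): flips 2 -> legal
(4,1): flips 1 -> legal
(4,2): flips 1 -> legal
(4,3): flips 2 -> legal
(4,4): flips 1 -> legal
B mobility = 6
-- W to move --
(0,0): flips 2 -> legal
(0,1): no bracket -> illegal
(0,4): flips 1 -> legal
(0,5): flips 2 -> legal
(1,5): flips 2 -> legal
(2,4): flips 1 -> legal
(2,5): no bracket -> illegal
(3,0): flips 2 -> legal
(3,4): flips 1 -> legal
(4,1): no bracket -> illegal
(4,2): no bracket -> illegal
(5,0): no bracket -> illegal
(5,1): no bracket -> illegal
W mobility = 7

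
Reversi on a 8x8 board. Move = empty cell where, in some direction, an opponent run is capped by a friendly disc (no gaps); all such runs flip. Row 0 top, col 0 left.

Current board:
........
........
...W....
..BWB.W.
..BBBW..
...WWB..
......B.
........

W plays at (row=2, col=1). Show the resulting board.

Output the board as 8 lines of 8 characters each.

Place W at (2,1); scan 8 dirs for brackets.
Dir NW: first cell '.' (not opp) -> no flip
Dir N: first cell '.' (not opp) -> no flip
Dir NE: first cell '.' (not opp) -> no flip
Dir W: first cell '.' (not opp) -> no flip
Dir E: first cell '.' (not opp) -> no flip
Dir SW: first cell '.' (not opp) -> no flip
Dir S: first cell '.' (not opp) -> no flip
Dir SE: opp run (3,2) (4,3) capped by W -> flip
All flips: (3,2) (4,3)

Answer: ........
........
.W.W....
..WWB.W.
..BWBW..
...WWB..
......B.
........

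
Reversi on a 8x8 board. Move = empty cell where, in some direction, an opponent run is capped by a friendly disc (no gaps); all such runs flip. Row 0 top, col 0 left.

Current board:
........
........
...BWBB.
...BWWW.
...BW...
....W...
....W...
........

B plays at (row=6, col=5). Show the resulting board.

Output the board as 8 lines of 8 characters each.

Place B at (6,5); scan 8 dirs for brackets.
Dir NW: opp run (5,4) capped by B -> flip
Dir N: first cell '.' (not opp) -> no flip
Dir NE: first cell '.' (not opp) -> no flip
Dir W: opp run (6,4), next='.' -> no flip
Dir E: first cell '.' (not opp) -> no flip
Dir SW: first cell '.' (not opp) -> no flip
Dir S: first cell '.' (not opp) -> no flip
Dir SE: first cell '.' (not opp) -> no flip
All flips: (5,4)

Answer: ........
........
...BWBB.
...BWWW.
...BW...
....B...
....WB..
........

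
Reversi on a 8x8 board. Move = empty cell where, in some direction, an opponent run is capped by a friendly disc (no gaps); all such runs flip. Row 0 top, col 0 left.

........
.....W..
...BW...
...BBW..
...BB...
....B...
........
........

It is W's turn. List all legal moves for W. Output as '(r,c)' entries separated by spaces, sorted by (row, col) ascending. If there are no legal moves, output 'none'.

Answer: (2,2) (3,2) (4,2) (5,3) (6,4)

Derivation:
(1,2): no bracket -> illegal
(1,3): no bracket -> illegal
(1,4): no bracket -> illegal
(2,2): flips 1 -> legal
(2,5): no bracket -> illegal
(3,2): flips 2 -> legal
(4,2): flips 1 -> legal
(4,5): no bracket -> illegal
(5,2): no bracket -> illegal
(5,3): flips 1 -> legal
(5,5): no bracket -> illegal
(6,3): no bracket -> illegal
(6,4): flips 3 -> legal
(6,5): no bracket -> illegal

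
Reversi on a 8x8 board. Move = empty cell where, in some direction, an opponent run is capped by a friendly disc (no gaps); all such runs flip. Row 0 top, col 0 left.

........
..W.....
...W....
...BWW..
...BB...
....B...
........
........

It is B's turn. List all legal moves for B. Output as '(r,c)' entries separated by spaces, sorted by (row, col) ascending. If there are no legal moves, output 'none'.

Answer: (1,3) (2,4) (2,5) (2,6) (3,6)

Derivation:
(0,1): no bracket -> illegal
(0,2): no bracket -> illegal
(0,3): no bracket -> illegal
(1,1): no bracket -> illegal
(1,3): flips 1 -> legal
(1,4): no bracket -> illegal
(2,1): no bracket -> illegal
(2,2): no bracket -> illegal
(2,4): flips 1 -> legal
(2,5): flips 1 -> legal
(2,6): flips 1 -> legal
(3,2): no bracket -> illegal
(3,6): flips 2 -> legal
(4,5): no bracket -> illegal
(4,6): no bracket -> illegal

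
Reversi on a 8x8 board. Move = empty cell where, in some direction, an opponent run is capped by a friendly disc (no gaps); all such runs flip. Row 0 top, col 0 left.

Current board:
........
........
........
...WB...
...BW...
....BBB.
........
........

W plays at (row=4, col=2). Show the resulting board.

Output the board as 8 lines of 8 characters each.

Answer: ........
........
........
...WB...
..WWW...
....BBB.
........
........

Derivation:
Place W at (4,2); scan 8 dirs for brackets.
Dir NW: first cell '.' (not opp) -> no flip
Dir N: first cell '.' (not opp) -> no flip
Dir NE: first cell 'W' (not opp) -> no flip
Dir W: first cell '.' (not opp) -> no flip
Dir E: opp run (4,3) capped by W -> flip
Dir SW: first cell '.' (not opp) -> no flip
Dir S: first cell '.' (not opp) -> no flip
Dir SE: first cell '.' (not opp) -> no flip
All flips: (4,3)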